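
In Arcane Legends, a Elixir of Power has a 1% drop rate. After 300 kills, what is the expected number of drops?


Expected drops = kills * (drop_rate / 100)
= 300 * (1 / 100)
= 300 * 0.01
= 3.0

3.0 drops


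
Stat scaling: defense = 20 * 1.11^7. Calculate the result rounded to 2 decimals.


value = base * growth^level
= 20 * 1.11^7
= 20 * 2.07616
= 41.52

41.52 defense


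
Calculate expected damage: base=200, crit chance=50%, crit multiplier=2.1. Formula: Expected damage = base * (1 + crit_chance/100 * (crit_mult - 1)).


E[dmg] = base * (1 + crit_chance * (crit_mult - 1))
cc as decimal = 50/100 = 0.5
cm - 1 = 2.1 - 1 = 1.1
Bonus factor = 0.5 * 1.1 = 0.55
Total multiplier = 1 + 0.55 = 1.55
Expected damage = 200 * 1.55 = 310.00

310.00 damage


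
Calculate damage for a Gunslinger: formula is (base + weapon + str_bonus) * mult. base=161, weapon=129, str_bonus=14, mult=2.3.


Sum base + weapon + str = 161 + 129 + 14 = 304
Multiply by 2.3:
304 * 2.3 = 699.2

699.2 damage


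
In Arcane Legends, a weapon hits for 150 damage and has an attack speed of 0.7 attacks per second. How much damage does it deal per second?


DPS = damage * attack_speed
= 150 * 0.7
= 105.0

105.0 DPS


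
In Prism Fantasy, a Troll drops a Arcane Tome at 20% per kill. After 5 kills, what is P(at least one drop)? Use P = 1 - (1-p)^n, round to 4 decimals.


P(at least one) = 1 - P(none) = 1 - (1-p)^n
p = 20/100 = 0.2
1 - p = 0.8
(1 - p)^5 = 0.8^5 = 0.327680
P(at least one) = 1 - 0.327680 = 0.6723

0.6723


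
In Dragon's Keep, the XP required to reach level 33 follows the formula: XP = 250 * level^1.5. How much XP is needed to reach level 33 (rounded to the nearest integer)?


XP = 250 * level^1.5
Substitute level = 33:
XP = 250 * 33^1.5
= 250 * 189.5706
= 47393

47393 XP


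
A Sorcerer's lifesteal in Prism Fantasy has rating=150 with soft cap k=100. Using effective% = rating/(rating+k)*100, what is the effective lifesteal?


effective% = rating / (rating + k) * 100
= 150 / (150 + 100) * 100
= 150 / 250 * 100
= 0.6 * 100
= 60.00%

60.00%


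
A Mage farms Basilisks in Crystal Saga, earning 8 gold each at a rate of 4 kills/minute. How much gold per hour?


Gold per minute = 8 * 4 = 32
Gold per hour = 32 * 60 = 1920

1920 gold/hour


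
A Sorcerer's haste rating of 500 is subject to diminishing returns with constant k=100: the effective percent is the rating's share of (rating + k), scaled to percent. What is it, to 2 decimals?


effective% = rating / (rating + k) * 100
= 500 / (500 + 100) * 100
= 500 / 600 * 100
= 0.833333 * 100
= 83.33%

83.33%


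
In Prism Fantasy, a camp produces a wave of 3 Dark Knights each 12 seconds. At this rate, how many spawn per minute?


Spawns per minute = count * (60 / interval)
= 3 * (60 / 12)
= 3 * 5.0
= 15.0

15.0 per minute


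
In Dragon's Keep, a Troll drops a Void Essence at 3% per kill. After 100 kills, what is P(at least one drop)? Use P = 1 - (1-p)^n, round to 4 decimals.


P(at least one) = 1 - P(none) = 1 - (1-p)^n
p = 3/100 = 0.03
1 - p = 0.97
(1 - p)^100 = 0.97^100 = 0.047553
P(at least one) = 1 - 0.047553 = 0.9524

0.9524


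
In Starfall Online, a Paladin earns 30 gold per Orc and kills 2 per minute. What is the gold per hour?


Gold per minute = 30 * 2 = 60
Gold per hour = 60 * 60 = 3600

3600 gold/hour


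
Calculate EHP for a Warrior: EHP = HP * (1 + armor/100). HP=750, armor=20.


EHP = 750 * (1 + 20/100)
= 750 * (1 + 0.2)
= 750 * 1.2
= 900.0

900.0 EHP


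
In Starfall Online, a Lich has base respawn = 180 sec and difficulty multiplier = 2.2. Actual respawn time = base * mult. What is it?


Respawn time = base * multiplier
= 180 * 2.2
= 396.0 seconds

396.0 seconds


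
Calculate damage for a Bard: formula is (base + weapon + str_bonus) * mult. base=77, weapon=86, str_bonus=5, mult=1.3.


Sum base + weapon + str = 77 + 86 + 5 = 168
Multiply by 1.3:
168 * 1.3 = 218.4

218.4 damage


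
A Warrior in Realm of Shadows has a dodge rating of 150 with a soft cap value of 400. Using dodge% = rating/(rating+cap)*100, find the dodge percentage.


dodge% = 150 / (150 + 400) * 100
= 150 / 550 * 100
= 0.272727 * 100
= 27.27%

27.27%


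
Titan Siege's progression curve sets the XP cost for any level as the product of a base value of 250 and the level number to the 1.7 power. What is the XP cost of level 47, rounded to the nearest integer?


XP = 250 * level^1.7
Substitute level = 47:
XP = 250 * 47^1.7
= 250 * 695.9313
= 173983

173983 XP


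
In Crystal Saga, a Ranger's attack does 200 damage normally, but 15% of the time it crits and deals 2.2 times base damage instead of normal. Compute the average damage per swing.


E[dmg] = base * (1 + crit_chance * (crit_mult - 1))
cc as decimal = 15/100 = 0.15
cm - 1 = 2.2 - 1 = 1.2
Bonus factor = 0.15 * 1.2 = 0.18
Total multiplier = 1 + 0.18 = 1.18
Expected damage = 200 * 1.18 = 236.00

236.00 damage


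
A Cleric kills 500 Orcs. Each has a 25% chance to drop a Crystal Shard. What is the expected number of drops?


Expected drops = kills * (drop_rate / 100)
= 500 * (25 / 100)
= 500 * 0.25
= 125.0

125.0 drops


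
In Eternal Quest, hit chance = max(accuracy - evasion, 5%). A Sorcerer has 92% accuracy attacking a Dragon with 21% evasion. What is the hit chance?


accuracy - evasion = 92 - 21 = 71
Apply floor: max(71, 5) = 71
Hit chance = 71%

71%


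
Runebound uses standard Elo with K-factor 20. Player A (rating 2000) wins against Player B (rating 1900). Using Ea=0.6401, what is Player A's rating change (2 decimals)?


Elo update: delta = K * (S - Ea), where S = 1 (wins)
S - Ea = 1 - 0.6401 = 0.3599
Rating change = 20 * 0.3599
= 7.20

7.20 rating points


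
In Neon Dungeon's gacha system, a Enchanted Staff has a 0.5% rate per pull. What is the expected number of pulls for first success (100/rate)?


Expected pulls for a geometric distribution = 1/p = 100 / rate%
= 100 / 0.5
= 200.0

200.0 pulls


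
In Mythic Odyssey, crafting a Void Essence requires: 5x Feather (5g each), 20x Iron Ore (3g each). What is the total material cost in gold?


Cost breakdown:
  Feather: 5 * 5 = 25
  Iron Ore: 20 * 3 = 60
Total = 25 + 60 = 85

85 gold


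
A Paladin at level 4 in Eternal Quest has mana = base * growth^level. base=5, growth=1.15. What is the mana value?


value = base * growth^level
= 5 * 1.15^4
= 5 * 1.749006
= 8.75

8.75 mana


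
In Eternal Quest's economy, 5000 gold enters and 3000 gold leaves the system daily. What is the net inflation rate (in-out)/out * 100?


Net gold = 5000 - 3000 = 2000
Inflation rate = net / sunk * 100 = 2000 / 3000 * 100
= 0.666667 * 100
= 66.67%

66.67%


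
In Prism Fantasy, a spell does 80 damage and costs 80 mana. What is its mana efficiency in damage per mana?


Efficiency = damage / mana
= 80 / 80
= 1.00

1.00 dmg/mana


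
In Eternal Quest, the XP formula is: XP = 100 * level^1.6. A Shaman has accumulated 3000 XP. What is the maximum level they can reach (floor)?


XP = 100 * level^1.6, so level = (XP / 100)^(1/1.6)
= (3000 / 100)^(1/1.6)
= 30.0^0.625
= 8.3792
Floor: level = 8

level 8


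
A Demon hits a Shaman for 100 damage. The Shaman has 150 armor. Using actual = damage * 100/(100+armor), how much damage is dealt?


actual = 100 * 100 / (100 + 150)
= 100 * 100 / 250
= 10000 / 250
= 40.00

40.00 damage


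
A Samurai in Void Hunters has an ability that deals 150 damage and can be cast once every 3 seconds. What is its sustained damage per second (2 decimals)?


DPS = damage / cooldown
= 150 / 3
= 50.00

50.00 DPS


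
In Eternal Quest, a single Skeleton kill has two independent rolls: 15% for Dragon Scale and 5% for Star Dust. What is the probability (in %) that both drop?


For independent events, P(both) = P(A) * P(B)
= 15% * 5%
= 75 / 100 %
= 0.75%

0.75%


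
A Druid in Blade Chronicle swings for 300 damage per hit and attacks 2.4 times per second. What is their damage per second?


DPS = damage * attack_speed
= 300 * 2.4
= 720.0

720.0 DPS


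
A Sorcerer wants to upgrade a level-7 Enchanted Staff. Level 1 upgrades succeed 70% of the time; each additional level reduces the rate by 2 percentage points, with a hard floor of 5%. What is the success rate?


raw_rate = 70 - 2 * (7 - 1)
= 70 - 2 * 6
= 70 - 12
= 58
Apply floor: max(58, 5) = 58%

58%


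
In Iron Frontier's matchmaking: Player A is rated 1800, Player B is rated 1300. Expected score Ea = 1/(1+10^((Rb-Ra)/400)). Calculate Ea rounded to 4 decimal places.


Elo expected score: Ea = 1/(1 + 10^((Rb-Ra)/400))
Rb - Ra = 1300 - 1800 = -500
(Rb-Ra)/400 = -500/400 = -1.25
10^-1.25 = 0.056234
Ea = 1/(1 + 0.056234) = 1/1.056234 = 0.9468

0.9468


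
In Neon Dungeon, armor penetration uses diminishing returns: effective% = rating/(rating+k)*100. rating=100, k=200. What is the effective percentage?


effective% = rating / (rating + k) * 100
= 100 / (100 + 200) * 100
= 100 / 300 * 100
= 0.333333 * 100
= 33.33%

33.33%


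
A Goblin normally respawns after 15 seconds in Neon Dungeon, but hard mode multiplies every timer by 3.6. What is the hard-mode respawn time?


Respawn time = base * multiplier
= 15 * 3.6
= 54.0 seconds

54.0 seconds


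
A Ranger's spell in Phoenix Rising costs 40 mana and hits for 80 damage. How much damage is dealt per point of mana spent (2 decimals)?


Efficiency = damage / mana
= 80 / 40
= 2.00

2.00 dmg/mana


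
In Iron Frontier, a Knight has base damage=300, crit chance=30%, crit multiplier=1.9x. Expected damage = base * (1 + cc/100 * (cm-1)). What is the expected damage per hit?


E[dmg] = base * (1 + crit_chance * (crit_mult - 1))
cc as decimal = 30/100 = 0.3
cm - 1 = 1.9 - 1 = 0.9
Bonus factor = 0.3 * 0.9 = 0.27
Total multiplier = 1 + 0.27 = 1.27
Expected damage = 300 * 1.27 = 381.00

381.00 damage


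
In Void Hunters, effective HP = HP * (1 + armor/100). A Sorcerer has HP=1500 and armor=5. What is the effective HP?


EHP = 1500 * (1 + 5/100)
= 1500 * (1 + 0.05)
= 1500 * 1.05
= 1575.0

1575.0 EHP


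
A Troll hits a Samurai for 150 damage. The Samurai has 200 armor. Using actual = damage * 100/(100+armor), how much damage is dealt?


actual = 150 * 100 / (100 + 200)
= 150 * 100 / 300
= 15000 / 300
= 50.00

50.00 damage


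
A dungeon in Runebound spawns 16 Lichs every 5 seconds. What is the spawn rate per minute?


Spawns per minute = count * (60 / interval)
= 16 * (60 / 5)
= 16 * 12.0
= 192.0

192.0 per minute


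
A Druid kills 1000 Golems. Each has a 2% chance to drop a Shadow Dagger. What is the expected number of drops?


Expected drops = kills * (drop_rate / 100)
= 1000 * (2 / 100)
= 1000 * 0.02
= 20.0

20.0 drops


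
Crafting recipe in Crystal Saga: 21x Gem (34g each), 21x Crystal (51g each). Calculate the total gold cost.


Cost breakdown:
  Gem: 21 * 34 = 714
  Crystal: 21 * 51 = 1071
Total = 714 + 1071 = 1785

1785 gold


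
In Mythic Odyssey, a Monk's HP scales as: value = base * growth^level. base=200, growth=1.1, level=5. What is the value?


value = base * growth^level
= 200 * 1.1^5
= 200 * 1.61051
= 322.10

322.10 HP


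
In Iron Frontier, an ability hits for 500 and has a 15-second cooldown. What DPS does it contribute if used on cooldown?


DPS = damage / cooldown
= 500 / 15
= 33.33

33.33 DPS


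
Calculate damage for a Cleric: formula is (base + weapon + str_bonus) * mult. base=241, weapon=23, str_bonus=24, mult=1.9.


Sum base + weapon + str = 241 + 23 + 24 = 288
Multiply by 1.9:
288 * 1.9 = 547.2

547.2 damage


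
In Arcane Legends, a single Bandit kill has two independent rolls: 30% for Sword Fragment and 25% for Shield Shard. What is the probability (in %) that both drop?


For independent events, P(both) = P(A) * P(B)
= 30% * 25%
= 750 / 100 %
= 7.5%

7.5%


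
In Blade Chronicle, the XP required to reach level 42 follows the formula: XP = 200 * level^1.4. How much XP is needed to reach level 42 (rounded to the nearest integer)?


XP = 200 * level^1.4
Substitute level = 42:
XP = 200 * 42^1.4
= 200 * 187.3048
= 37461

37461 XP


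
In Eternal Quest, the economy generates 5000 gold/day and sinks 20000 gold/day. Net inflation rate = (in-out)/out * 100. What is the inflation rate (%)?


Net gold = 5000 - 20000 = -15000
Inflation rate = net / sunk * 100 = -15000 / 20000 * 100
= -0.75 * 100
= -75.00%

-75.00%


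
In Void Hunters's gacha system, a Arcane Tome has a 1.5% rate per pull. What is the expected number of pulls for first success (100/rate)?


Expected pulls for a geometric distribution = 1/p = 100 / rate%
= 100 / 1.5
= 66.67

66.67 pulls


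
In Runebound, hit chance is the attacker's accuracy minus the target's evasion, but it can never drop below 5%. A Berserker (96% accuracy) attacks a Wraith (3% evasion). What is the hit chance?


accuracy - evasion = 96 - 3 = 93
Apply floor: max(93, 5) = 93
Hit chance = 93%

93%


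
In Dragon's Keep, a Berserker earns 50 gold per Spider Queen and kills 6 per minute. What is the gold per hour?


Gold per minute = 50 * 6 = 300
Gold per hour = 300 * 60 = 18000

18000 gold/hour


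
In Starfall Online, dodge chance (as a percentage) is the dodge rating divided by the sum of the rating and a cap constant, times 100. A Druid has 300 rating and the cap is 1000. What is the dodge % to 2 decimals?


dodge% = 300 / (300 + 1000) * 100
= 300 / 1300 * 100
= 0.230769 * 100
= 23.08%

23.08%


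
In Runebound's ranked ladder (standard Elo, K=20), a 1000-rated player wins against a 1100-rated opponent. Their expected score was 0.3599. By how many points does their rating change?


Elo update: delta = K * (S - Ea), where S = 1 (wins)
S - Ea = 1 - 0.3599 = 0.6401
Rating change = 20 * 0.6401
= 12.80

12.80 rating points


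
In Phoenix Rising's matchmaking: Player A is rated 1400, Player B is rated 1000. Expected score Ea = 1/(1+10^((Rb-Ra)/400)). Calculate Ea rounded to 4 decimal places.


Elo expected score: Ea = 1/(1 + 10^((Rb-Ra)/400))
Rb - Ra = 1000 - 1400 = -400
(Rb-Ra)/400 = -400/400 = -1.0
10^-1.0 = 0.1
Ea = 1/(1 + 0.1) = 1/1.1 = 0.9091

0.9091


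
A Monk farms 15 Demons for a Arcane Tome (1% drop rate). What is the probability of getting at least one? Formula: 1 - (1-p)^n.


P(at least one) = 1 - P(none) = 1 - (1-p)^n
p = 1/100 = 0.01
1 - p = 0.99
(1 - p)^15 = 0.99^15 = 0.860058
P(at least one) = 1 - 0.860058 = 0.1399

0.1399


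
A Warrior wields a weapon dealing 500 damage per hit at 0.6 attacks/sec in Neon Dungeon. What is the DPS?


DPS = damage * attack_speed
= 500 * 0.6
= 300.0

300.0 DPS


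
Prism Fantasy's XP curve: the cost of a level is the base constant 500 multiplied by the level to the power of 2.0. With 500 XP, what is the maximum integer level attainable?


XP = 500 * level^2.0, so level = (XP / 500)^(1/2.0)
= (500 / 500)^(1/2.0)
= 1.0^0.5
= 1.0
Floor: level = 1

level 1


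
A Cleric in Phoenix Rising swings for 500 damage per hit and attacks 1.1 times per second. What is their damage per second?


DPS = damage * attack_speed
= 500 * 1.1
= 550.0

550.0 DPS


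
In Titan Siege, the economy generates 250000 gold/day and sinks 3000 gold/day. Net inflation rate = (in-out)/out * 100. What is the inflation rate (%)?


Net gold = 250000 - 3000 = 247000
Inflation rate = net / sunk * 100 = 247000 / 3000 * 100
= 82.333333 * 100
= 8233.33%

8233.33%


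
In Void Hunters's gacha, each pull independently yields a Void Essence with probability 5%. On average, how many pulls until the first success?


Expected pulls for a geometric distribution = 1/p = 100 / rate%
= 100 / 5
= 20.0

20.0 pulls


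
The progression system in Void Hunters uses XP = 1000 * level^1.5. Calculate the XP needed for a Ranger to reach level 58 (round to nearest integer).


XP = 1000 * level^1.5
Substitute level = 58:
XP = 1000 * 58^1.5
= 1000 * 441.7148
= 441715

441715 XP


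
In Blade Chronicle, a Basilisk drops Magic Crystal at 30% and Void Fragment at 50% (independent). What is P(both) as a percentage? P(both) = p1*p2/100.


For independent events, P(both) = P(A) * P(B)
= 30% * 50%
= 1500 / 100 %
= 15.0%

15.0%


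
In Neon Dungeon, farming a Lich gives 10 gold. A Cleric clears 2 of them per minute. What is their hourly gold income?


Gold per minute = 10 * 2 = 20
Gold per hour = 20 * 60 = 1200

1200 gold/hour


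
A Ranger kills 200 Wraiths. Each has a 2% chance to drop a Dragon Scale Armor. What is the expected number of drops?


Expected drops = kills * (drop_rate / 100)
= 200 * (2 / 100)
= 200 * 0.02
= 4.0

4.0 drops


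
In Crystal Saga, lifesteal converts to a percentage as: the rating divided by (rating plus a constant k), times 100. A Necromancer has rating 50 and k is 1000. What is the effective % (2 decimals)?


effective% = rating / (rating + k) * 100
= 50 / (50 + 1000) * 100
= 50 / 1050 * 100
= 0.047619 * 100
= 4.76%

4.76%


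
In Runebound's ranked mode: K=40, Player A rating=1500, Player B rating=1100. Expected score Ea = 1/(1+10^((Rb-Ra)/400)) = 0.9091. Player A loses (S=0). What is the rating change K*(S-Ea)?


Elo update: delta = K * (S - Ea), where S = 0 (loses)
S - Ea = 0 - 0.9091 = -0.9091
Rating change = 40 * -0.9091
= -36.36

-36.36 rating points


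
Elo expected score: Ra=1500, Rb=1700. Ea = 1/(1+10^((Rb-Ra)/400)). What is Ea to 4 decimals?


Elo expected score: Ea = 1/(1 + 10^((Rb-Ra)/400))
Rb - Ra = 1700 - 1500 = 200
(Rb-Ra)/400 = 200/400 = 0.5
10^0.5 = 3.162278
Ea = 1/(1 + 3.162278) = 1/4.162278 = 0.2403

0.2403


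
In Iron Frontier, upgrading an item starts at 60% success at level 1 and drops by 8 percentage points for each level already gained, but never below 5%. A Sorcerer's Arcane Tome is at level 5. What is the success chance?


raw_rate = 60 - 8 * (5 - 1)
= 60 - 8 * 4
= 60 - 32
= 28
Apply floor: max(28, 5) = 28%

28%


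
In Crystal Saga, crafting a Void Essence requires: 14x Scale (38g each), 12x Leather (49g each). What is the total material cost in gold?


Cost breakdown:
  Scale: 14 * 38 = 532
  Leather: 12 * 49 = 588
Total = 532 + 588 = 1120

1120 gold


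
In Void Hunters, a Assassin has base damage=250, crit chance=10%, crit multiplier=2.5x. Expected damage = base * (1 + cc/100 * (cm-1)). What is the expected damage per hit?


E[dmg] = base * (1 + crit_chance * (crit_mult - 1))
cc as decimal = 10/100 = 0.1
cm - 1 = 2.5 - 1 = 1.5
Bonus factor = 0.1 * 1.5 = 0.15
Total multiplier = 1 + 0.15 = 1.15
Expected damage = 250 * 1.15 = 287.50

287.50 damage


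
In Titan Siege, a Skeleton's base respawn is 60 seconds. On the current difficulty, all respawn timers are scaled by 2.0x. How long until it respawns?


Respawn time = base * multiplier
= 60 * 2.0
= 120.0 seconds

120.0 seconds


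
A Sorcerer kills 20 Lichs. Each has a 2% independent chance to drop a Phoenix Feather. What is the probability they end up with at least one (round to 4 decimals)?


P(at least one) = 1 - P(none) = 1 - (1-p)^n
p = 2/100 = 0.02
1 - p = 0.98
(1 - p)^20 = 0.98^20 = 0.667608
P(at least one) = 1 - 0.667608 = 0.3324

0.3324


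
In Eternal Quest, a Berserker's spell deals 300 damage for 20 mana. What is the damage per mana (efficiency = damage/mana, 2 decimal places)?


Efficiency = damage / mana
= 300 / 20
= 15.00

15.00 dmg/mana


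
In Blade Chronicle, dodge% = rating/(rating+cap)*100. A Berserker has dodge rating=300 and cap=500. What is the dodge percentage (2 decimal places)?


dodge% = 300 / (300 + 500) * 100
= 300 / 800 * 100
= 0.375 * 100
= 37.50%

37.50%


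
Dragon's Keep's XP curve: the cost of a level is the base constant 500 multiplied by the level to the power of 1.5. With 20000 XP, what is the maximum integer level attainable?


XP = 500 * level^1.5, so level = (XP / 500)^(1/1.5)
= (20000 / 500)^(1/1.5)
= 40.0^0.6667
= 11.6961
Floor: level = 11

level 11


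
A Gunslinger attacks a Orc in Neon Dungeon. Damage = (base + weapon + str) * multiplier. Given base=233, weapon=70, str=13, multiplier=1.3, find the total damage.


Sum base + weapon + str = 233 + 70 + 13 = 316
Multiply by 1.3:
316 * 1.3 = 410.8

410.8 damage


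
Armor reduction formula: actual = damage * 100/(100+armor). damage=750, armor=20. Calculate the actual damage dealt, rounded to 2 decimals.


actual = 750 * 100 / (100 + 20)
= 750 * 100 / 120
= 75000 / 120
= 625.00

625.00 damage


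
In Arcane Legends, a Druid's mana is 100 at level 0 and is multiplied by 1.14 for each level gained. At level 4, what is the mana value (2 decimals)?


value = base * growth^level
= 100 * 1.14^4
= 100 * 1.68896
= 168.90

168.90 mana


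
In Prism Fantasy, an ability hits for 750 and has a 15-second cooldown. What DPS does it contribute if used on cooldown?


DPS = damage / cooldown
= 750 / 15
= 50.00

50.00 DPS


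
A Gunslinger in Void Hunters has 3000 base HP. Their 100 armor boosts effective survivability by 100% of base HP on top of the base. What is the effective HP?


EHP = 3000 * (1 + 100/100)
= 3000 * (1 + 1.0)
= 3000 * 2.0
= 6000.0

6000.0 EHP


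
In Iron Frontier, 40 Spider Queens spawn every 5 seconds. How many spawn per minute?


Spawns per minute = count * (60 / interval)
= 40 * (60 / 5)
= 40 * 12.0
= 480.0

480.0 per minute


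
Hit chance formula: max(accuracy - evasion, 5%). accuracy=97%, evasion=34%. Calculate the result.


accuracy - evasion = 97 - 34 = 63
Apply floor: max(63, 5) = 63
Hit chance = 63%

63%


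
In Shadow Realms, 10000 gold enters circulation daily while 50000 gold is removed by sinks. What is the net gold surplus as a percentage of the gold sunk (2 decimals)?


Net gold = 10000 - 50000 = -40000
Inflation rate = net / sunk * 100 = -40000 / 50000 * 100
= -0.8 * 100
= -80.00%

-80.00%


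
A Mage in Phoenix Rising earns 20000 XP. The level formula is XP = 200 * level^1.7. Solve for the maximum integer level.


XP = 200 * level^1.7, so level = (XP / 200)^(1/1.7)
= (20000 / 200)^(1/1.7)
= 100.0^0.5882
= 15.0131
Floor: level = 15

level 15


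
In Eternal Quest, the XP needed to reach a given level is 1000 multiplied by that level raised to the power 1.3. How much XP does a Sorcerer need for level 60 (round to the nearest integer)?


XP = 1000 * level^1.3
Substitute level = 60:
XP = 1000 * 60^1.3
= 1000 * 204.9258
= 204926

204926 XP


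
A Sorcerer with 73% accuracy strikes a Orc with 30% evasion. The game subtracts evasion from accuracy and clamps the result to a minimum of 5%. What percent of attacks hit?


accuracy - evasion = 73 - 30 = 43
Apply floor: max(43, 5) = 43
Hit chance = 43%

43%


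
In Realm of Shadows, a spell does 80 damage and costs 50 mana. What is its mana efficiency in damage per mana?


Efficiency = damage / mana
= 80 / 50
= 1.60

1.60 dmg/mana


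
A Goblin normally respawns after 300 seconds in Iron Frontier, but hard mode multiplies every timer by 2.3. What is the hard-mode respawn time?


Respawn time = base * multiplier
= 300 * 2.3
= 690.0 seconds

690.0 seconds


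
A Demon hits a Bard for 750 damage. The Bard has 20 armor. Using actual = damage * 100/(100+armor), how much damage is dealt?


actual = 750 * 100 / (100 + 20)
= 750 * 100 / 120
= 75000 / 120
= 625.00

625.00 damage


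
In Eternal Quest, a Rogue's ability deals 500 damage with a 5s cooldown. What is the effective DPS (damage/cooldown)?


DPS = damage / cooldown
= 500 / 5
= 100.00

100.00 DPS


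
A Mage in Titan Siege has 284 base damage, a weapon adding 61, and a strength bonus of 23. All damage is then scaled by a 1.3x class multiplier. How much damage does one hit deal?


Sum base + weapon + str = 284 + 61 + 23 = 368
Multiply by 1.3:
368 * 1.3 = 478.4

478.4 damage


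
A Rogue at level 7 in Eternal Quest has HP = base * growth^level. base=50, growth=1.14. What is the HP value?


value = base * growth^level
= 50 * 1.14^7
= 50 * 2.502269
= 125.11

125.11 HP


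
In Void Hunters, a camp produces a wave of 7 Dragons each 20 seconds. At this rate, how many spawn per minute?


Spawns per minute = count * (60 / interval)
= 7 * (60 / 20)
= 7 * 3.0
= 21.0

21.0 per minute


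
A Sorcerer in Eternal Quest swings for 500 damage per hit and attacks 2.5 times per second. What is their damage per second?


DPS = damage * attack_speed
= 500 * 2.5
= 1250.0

1250.0 DPS


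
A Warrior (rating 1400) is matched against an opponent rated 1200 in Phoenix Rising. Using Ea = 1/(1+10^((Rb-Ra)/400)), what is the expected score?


Elo expected score: Ea = 1/(1 + 10^((Rb-Ra)/400))
Rb - Ra = 1200 - 1400 = -200
(Rb-Ra)/400 = -200/400 = -0.5
10^-0.5 = 0.316228
Ea = 1/(1 + 0.316228) = 1/1.316228 = 0.7597

0.7597


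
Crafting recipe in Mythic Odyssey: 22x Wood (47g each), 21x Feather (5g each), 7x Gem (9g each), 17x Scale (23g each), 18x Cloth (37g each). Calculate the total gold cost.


Cost breakdown:
  Wood: 22 * 47 = 1034
  Feather: 21 * 5 = 105
  Gem: 7 * 9 = 63
  Scale: 17 * 23 = 391
  Cloth: 18 * 37 = 666
Total = 1034 + 105 + 63 + 391 + 666 = 2259

2259 gold


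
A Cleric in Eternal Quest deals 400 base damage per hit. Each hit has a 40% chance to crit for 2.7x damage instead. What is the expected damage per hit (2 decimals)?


E[dmg] = base * (1 + crit_chance * (crit_mult - 1))
cc as decimal = 40/100 = 0.4
cm - 1 = 2.7 - 1 = 1.7
Bonus factor = 0.4 * 1.7 = 0.68
Total multiplier = 1 + 0.68 = 1.68
Expected damage = 400 * 1.68 = 672.00

672.00 damage


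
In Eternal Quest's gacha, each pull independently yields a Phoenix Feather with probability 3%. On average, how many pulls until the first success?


Expected pulls for a geometric distribution = 1/p = 100 / rate%
= 100 / 3
= 33.33

33.33 pulls


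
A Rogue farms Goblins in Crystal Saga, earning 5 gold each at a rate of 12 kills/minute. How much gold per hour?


Gold per minute = 5 * 12 = 60
Gold per hour = 60 * 60 = 3600

3600 gold/hour


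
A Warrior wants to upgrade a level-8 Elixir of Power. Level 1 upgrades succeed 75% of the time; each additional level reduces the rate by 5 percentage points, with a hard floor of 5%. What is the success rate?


raw_rate = 75 - 5 * (8 - 1)
= 75 - 5 * 7
= 75 - 35
= 40
Apply floor: max(40, 5) = 40%

40%


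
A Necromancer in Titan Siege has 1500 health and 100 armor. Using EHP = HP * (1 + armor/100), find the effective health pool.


EHP = 1500 * (1 + 100/100)
= 1500 * (1 + 1.0)
= 1500 * 2.0
= 3000.0

3000.0 EHP


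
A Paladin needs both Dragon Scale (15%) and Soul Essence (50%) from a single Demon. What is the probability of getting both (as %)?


For independent events, P(both) = P(A) * P(B)
= 15% * 50%
= 750 / 100 %
= 7.5%

7.5%


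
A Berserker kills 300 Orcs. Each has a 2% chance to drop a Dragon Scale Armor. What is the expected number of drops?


Expected drops = kills * (drop_rate / 100)
= 300 * (2 / 100)
= 300 * 0.02
= 6.0

6.0 drops


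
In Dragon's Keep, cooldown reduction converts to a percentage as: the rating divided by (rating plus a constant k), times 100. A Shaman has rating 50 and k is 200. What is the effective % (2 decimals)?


effective% = rating / (rating + k) * 100
= 50 / (50 + 200) * 100
= 50 / 250 * 100
= 0.2 * 100
= 20.00%

20.00%


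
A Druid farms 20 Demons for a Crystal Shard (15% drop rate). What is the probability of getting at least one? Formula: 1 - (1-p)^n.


P(at least one) = 1 - P(none) = 1 - (1-p)^n
p = 15/100 = 0.15
1 - p = 0.85
(1 - p)^20 = 0.85^20 = 0.038760
P(at least one) = 1 - 0.038760 = 0.9612

0.9612


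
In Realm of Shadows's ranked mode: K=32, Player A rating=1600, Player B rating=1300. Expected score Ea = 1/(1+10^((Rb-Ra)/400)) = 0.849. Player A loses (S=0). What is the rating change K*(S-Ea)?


Elo update: delta = K * (S - Ea), where S = 0 (loses)
S - Ea = 0 - 0.849 = -0.849
Rating change = 32 * -0.849
= -27.17

-27.17 rating points


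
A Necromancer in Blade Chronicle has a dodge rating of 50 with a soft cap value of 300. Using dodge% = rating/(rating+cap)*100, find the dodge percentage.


dodge% = 50 / (50 + 300) * 100
= 50 / 350 * 100
= 0.142857 * 100
= 14.29%

14.29%


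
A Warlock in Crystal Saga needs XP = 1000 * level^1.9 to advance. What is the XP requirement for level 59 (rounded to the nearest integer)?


XP = 1000 * level^1.9
Substitute level = 59:
XP = 1000 * 59^1.9
= 1000 * 2315.3616
= 2315362

2315362 XP


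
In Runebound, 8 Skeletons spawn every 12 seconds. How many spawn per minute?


Spawns per minute = count * (60 / interval)
= 8 * (60 / 12)
= 8 * 5.0
= 40.0

40.0 per minute


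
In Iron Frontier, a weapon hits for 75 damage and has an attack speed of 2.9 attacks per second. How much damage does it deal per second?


DPS = damage * attack_speed
= 75 * 2.9
= 217.5

217.5 DPS


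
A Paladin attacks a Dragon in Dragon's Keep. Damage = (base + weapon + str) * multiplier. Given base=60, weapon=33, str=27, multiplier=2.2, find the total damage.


Sum base + weapon + str = 60 + 33 + 27 = 120
Multiply by 2.2:
120 * 2.2 = 264.0

264.0 damage


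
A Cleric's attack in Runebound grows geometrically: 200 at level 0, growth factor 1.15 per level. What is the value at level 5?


value = base * growth^level
= 200 * 1.15^5
= 200 * 2.011357
= 402.27

402.27 attack


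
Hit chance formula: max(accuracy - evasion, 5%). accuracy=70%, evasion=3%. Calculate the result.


accuracy - evasion = 70 - 3 = 67
Apply floor: max(67, 5) = 67
Hit chance = 67%

67%


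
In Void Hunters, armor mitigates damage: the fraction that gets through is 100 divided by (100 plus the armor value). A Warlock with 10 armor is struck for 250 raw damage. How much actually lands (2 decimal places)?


actual = 250 * 100 / (100 + 10)
= 250 * 100 / 110
= 25000 / 110
= 227.27

227.27 damage


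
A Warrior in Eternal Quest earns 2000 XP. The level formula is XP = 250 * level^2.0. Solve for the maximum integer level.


XP = 250 * level^2.0, so level = (XP / 250)^(1/2.0)
= (2000 / 250)^(1/2.0)
= 8.0^0.5
= 2.8284
Floor: level = 2

level 2


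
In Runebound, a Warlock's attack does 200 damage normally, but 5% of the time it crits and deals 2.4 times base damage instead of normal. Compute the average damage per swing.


E[dmg] = base * (1 + crit_chance * (crit_mult - 1))
cc as decimal = 5/100 = 0.05
cm - 1 = 2.4 - 1 = 1.4
Bonus factor = 0.05 * 1.4 = 0.07
Total multiplier = 1 + 0.07 = 1.07
Expected damage = 200 * 1.07 = 214.00

214.00 damage


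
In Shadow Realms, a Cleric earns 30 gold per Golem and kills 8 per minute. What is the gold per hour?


Gold per minute = 30 * 8 = 240
Gold per hour = 240 * 60 = 14400

14400 gold/hour


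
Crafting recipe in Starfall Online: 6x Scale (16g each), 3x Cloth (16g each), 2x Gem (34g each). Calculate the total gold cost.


Cost breakdown:
  Scale: 6 * 16 = 96
  Cloth: 3 * 16 = 48
  Gem: 2 * 34 = 68
Total = 96 + 48 + 68 = 212

212 gold


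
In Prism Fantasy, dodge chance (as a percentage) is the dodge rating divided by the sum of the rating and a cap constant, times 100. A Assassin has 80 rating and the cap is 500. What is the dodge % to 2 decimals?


dodge% = 80 / (80 + 500) * 100
= 80 / 580 * 100
= 0.137931 * 100
= 13.79%

13.79%


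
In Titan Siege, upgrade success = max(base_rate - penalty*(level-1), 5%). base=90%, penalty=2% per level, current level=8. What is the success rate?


raw_rate = 90 - 2 * (8 - 1)
= 90 - 2 * 7
= 90 - 14
= 76
Apply floor: max(76, 5) = 76%

76%


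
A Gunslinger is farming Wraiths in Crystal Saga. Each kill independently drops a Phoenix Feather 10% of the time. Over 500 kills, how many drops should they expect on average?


Expected drops = kills * (drop_rate / 100)
= 500 * (10 / 100)
= 500 * 0.1
= 50.0

50.0 drops


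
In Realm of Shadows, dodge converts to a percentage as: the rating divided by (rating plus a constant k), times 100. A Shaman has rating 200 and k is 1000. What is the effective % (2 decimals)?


effective% = rating / (rating + k) * 100
= 200 / (200 + 1000) * 100
= 200 / 1200 * 100
= 0.166667 * 100
= 16.67%

16.67%


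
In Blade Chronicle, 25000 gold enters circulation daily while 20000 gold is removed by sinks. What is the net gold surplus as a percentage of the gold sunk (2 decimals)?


Net gold = 25000 - 20000 = 5000
Inflation rate = net / sunk * 100 = 5000 / 20000 * 100
= 0.25 * 100
= 25.00%

25.00%


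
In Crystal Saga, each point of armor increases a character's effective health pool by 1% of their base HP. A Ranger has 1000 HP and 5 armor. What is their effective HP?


EHP = 1000 * (1 + 5/100)
= 1000 * (1 + 0.05)
= 1000 * 1.05
= 1050.0

1050.0 EHP


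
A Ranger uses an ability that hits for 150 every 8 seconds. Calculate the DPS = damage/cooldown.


DPS = damage / cooldown
= 150 / 8
= 18.75

18.75 DPS


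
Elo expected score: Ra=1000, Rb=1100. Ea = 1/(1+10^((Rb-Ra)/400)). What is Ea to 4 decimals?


Elo expected score: Ea = 1/(1 + 10^((Rb-Ra)/400))
Rb - Ra = 1100 - 1000 = 100
(Rb-Ra)/400 = 100/400 = 0.25
10^0.25 = 1.778279
Ea = 1/(1 + 1.778279) = 1/2.778279 = 0.3599

0.3599


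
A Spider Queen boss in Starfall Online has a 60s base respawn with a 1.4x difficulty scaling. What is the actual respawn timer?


Respawn time = base * multiplier
= 60 * 1.4
= 84.0 seconds

84.0 seconds


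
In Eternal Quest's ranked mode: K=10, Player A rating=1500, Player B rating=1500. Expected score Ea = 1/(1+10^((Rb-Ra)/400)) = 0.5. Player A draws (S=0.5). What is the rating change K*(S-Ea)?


Elo update: delta = K * (S - Ea), where S = 0.5 (draws)
S - Ea = 0.5 - 0.5 = 0.0
Rating change = 10 * 0.0
= 0.00

0.00 rating points


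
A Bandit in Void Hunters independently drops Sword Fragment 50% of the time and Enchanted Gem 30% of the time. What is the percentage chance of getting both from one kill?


For independent events, P(both) = P(A) * P(B)
= 50% * 30%
= 1500 / 100 %
= 15.0%

15.0%


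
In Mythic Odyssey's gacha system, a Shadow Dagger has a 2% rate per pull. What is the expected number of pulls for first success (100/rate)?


Expected pulls for a geometric distribution = 1/p = 100 / rate%
= 100 / 2
= 50.0

50.0 pulls


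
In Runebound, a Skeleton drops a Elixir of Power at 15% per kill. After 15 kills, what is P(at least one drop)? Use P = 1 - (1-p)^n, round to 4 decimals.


P(at least one) = 1 - P(none) = 1 - (1-p)^n
p = 15/100 = 0.15
1 - p = 0.85
(1 - p)^15 = 0.85^15 = 0.087354
P(at least one) = 1 - 0.087354 = 0.9126

0.9126


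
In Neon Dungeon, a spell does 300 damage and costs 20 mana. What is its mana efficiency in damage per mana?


Efficiency = damage / mana
= 300 / 20
= 15.00

15.00 dmg/mana


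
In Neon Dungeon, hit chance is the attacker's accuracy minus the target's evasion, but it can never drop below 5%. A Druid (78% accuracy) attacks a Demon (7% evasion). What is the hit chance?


accuracy - evasion = 78 - 7 = 71
Apply floor: max(71, 5) = 71
Hit chance = 71%

71%


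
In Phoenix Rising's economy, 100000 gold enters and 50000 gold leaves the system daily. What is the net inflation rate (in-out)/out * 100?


Net gold = 100000 - 50000 = 50000
Inflation rate = net / sunk * 100 = 50000 / 50000 * 100
= 1.0 * 100
= 100.00%

100.00%


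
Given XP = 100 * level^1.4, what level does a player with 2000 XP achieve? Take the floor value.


XP = 100 * level^1.4, so level = (XP / 100)^(1/1.4)
= (2000 / 100)^(1/1.4)
= 20.0^0.7143
= 8.4978
Floor: level = 8

level 8


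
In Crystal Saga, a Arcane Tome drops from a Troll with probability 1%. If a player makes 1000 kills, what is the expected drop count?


Expected drops = kills * (drop_rate / 100)
= 1000 * (1 / 100)
= 1000 * 0.01
= 10.0

10.0 drops


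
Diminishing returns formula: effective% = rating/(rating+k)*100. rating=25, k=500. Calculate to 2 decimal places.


effective% = rating / (rating + k) * 100
= 25 / (25 + 500) * 100
= 25 / 525 * 100
= 0.047619 * 100
= 4.76%

4.76%


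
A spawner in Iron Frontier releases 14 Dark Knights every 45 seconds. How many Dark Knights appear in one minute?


Spawns per minute = count * (60 / interval)
= 14 * (60 / 45)
= 14 * 1.3333
= 18.67

18.67 per minute


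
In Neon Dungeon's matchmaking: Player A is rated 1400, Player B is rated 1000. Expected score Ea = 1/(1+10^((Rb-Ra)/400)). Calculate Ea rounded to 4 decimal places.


Elo expected score: Ea = 1/(1 + 10^((Rb-Ra)/400))
Rb - Ra = 1000 - 1400 = -400
(Rb-Ra)/400 = -400/400 = -1.0
10^-1.0 = 0.1
Ea = 1/(1 + 0.1) = 1/1.1 = 0.9091

0.9091


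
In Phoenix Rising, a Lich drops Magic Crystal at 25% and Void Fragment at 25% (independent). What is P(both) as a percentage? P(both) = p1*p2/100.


For independent events, P(both) = P(A) * P(B)
= 25% * 25%
= 625 / 100 %
= 6.25%

6.25%


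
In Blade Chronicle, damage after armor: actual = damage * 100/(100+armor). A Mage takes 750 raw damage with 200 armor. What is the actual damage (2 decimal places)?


actual = 750 * 100 / (100 + 200)
= 750 * 100 / 300
= 75000 / 300
= 250.00

250.00 damage


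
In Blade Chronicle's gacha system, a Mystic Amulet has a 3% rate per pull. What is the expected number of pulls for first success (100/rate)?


Expected pulls for a geometric distribution = 1/p = 100 / rate%
= 100 / 3
= 33.33

33.33 pulls


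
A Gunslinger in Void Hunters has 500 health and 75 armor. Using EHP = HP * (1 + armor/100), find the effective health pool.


EHP = 500 * (1 + 75/100)
= 500 * (1 + 0.75)
= 500 * 1.75
= 875.0

875.0 EHP


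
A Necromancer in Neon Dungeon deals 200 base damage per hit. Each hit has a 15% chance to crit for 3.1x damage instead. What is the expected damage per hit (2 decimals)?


E[dmg] = base * (1 + crit_chance * (crit_mult - 1))
cc as decimal = 15/100 = 0.15
cm - 1 = 3.1 - 1 = 2.1
Bonus factor = 0.15 * 2.1 = 0.315
Total multiplier = 1 + 0.315 = 1.315
Expected damage = 200 * 1.315 = 263.00

263.00 damage


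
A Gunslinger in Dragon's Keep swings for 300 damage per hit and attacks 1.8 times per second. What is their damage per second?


DPS = damage * attack_speed
= 300 * 1.8
= 540.0

540.0 DPS


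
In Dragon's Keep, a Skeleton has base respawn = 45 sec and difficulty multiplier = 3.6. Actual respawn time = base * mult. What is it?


Respawn time = base * multiplier
= 45 * 3.6
= 162.0 seconds

162.0 seconds


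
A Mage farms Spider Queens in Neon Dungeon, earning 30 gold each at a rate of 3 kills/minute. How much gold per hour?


Gold per minute = 30 * 3 = 90
Gold per hour = 90 * 60 = 5400

5400 gold/hour


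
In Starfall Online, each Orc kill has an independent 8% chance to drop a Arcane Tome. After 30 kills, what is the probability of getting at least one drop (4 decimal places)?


P(at least one) = 1 - P(none) = 1 - (1-p)^n
p = 8/100 = 0.08
1 - p = 0.92
(1 - p)^30 = 0.92^30 = 0.081966
P(at least one) = 1 - 0.081966 = 0.9180

0.9180


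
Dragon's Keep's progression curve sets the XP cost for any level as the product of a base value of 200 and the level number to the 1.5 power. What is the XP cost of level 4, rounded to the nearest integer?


XP = 200 * level^1.5
Substitute level = 4:
XP = 200 * 4^1.5
= 200 * 8.0
= 1600

1600 XP


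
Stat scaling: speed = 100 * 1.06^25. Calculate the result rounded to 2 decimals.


value = base * growth^level
= 100 * 1.06^25
= 100 * 4.291871
= 429.19

429.19 speed


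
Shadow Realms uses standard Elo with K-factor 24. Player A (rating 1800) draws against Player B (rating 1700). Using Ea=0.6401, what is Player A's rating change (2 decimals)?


Elo update: delta = K * (S - Ea), where S = 0.5 (draws)
S - Ea = 0.5 - 0.6401 = -0.1401
Rating change = 24 * -0.1401
= -3.36

-3.36 rating points


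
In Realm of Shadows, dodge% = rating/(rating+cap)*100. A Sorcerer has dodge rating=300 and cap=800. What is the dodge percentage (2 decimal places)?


dodge% = 300 / (300 + 800) * 100
= 300 / 1100 * 100
= 0.272727 * 100
= 27.27%

27.27%
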